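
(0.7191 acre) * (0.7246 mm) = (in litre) 2109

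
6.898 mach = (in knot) 4566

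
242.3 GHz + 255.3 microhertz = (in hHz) 2.423e+09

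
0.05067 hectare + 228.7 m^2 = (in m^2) 735.4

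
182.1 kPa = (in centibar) 182.1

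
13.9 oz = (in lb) 0.8688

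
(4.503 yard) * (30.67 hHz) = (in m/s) 1.263e+04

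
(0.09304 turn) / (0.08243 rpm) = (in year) 2.147e-06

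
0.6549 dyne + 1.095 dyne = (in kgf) 1.784e-06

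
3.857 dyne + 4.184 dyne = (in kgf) 8.2e-06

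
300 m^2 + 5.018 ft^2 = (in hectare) 0.03005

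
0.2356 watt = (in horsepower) 0.0003159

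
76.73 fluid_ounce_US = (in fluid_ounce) 76.73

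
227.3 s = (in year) 7.208e-06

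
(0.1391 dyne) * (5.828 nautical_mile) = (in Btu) 1.423e-05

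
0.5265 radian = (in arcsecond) 1.086e+05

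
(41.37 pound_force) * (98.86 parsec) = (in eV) 3.504e+39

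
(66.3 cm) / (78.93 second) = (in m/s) 0.0084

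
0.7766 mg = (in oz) 2.739e-05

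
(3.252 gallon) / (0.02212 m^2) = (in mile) 0.0003458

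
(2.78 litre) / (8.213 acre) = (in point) 0.0002371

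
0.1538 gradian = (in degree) 0.1384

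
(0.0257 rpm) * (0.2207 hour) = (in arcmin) 7351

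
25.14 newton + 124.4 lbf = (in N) 578.5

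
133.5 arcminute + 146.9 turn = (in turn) 146.9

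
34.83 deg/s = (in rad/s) 0.6079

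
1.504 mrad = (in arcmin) 5.17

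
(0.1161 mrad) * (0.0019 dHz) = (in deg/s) 1.264e-06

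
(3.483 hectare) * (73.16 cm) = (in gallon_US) 6.732e+06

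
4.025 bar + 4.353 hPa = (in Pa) 4.029e+05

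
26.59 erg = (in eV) 1.66e+13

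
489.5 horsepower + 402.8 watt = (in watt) 3.654e+05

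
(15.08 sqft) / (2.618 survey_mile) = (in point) 0.9426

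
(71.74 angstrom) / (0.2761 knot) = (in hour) 1.403e-11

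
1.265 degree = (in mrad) 22.08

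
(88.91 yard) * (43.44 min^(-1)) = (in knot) 114.4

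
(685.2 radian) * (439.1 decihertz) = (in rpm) 2.873e+05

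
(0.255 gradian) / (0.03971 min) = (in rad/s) 0.001681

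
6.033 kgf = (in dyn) 5.916e+06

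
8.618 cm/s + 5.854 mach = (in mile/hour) 4459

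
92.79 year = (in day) 3.387e+04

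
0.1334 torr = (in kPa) 0.01779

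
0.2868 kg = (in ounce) 10.12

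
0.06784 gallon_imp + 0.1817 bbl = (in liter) 29.2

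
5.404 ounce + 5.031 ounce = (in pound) 0.6522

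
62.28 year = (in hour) 5.456e+05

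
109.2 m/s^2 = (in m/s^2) 109.2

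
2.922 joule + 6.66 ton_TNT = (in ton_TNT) 6.66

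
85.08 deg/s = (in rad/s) 1.485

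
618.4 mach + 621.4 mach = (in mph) 9.443e+05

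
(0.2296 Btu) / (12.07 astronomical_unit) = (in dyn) 1.342e-05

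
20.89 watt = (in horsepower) 0.02801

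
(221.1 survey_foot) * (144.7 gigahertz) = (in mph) 2.181e+13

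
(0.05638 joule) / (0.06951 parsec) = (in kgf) 2.68e-18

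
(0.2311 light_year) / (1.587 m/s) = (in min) 2.296e+13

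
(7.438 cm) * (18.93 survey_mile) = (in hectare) 0.2266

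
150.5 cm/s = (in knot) 2.925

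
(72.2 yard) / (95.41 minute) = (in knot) 0.02242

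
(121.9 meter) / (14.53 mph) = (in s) 18.77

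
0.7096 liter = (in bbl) 0.004463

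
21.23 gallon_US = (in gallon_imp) 17.68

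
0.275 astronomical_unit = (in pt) 1.166e+14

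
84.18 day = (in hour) 2020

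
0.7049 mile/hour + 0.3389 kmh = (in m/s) 0.4093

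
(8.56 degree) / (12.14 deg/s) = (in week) 1.166e-06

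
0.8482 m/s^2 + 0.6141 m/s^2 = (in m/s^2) 1.462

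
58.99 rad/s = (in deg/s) 3380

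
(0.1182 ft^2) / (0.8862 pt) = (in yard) 38.41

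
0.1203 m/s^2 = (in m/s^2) 0.1203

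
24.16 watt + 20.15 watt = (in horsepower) 0.05942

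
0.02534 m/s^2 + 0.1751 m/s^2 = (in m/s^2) 0.2004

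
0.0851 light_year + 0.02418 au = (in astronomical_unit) 5382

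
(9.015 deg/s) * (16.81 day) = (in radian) 2.285e+05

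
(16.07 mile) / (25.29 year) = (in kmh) 0.0001167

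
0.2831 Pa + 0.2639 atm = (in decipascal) 2.674e+05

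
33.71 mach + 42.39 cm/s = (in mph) 2.568e+04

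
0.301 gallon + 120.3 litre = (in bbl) 0.7638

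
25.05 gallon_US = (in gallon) 25.05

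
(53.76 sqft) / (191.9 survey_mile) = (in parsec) 5.241e-22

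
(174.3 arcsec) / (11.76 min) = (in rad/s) 1.198e-06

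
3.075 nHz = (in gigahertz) 3.075e-18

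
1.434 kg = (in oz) 50.58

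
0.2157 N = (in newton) 0.2157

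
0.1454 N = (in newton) 0.1454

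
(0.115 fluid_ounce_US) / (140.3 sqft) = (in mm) 0.0002609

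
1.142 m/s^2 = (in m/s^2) 1.142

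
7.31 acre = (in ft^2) 3.184e+05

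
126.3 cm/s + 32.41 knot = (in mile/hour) 40.12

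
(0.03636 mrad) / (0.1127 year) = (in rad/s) 1.023e-11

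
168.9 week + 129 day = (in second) 1.133e+08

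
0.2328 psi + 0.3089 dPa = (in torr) 12.04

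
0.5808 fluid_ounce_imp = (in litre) 0.0165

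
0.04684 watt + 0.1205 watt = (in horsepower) 0.0002244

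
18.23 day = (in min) 2.625e+04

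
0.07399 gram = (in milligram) 73.99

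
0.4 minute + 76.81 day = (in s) 6.636e+06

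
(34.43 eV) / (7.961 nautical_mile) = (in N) 3.741e-22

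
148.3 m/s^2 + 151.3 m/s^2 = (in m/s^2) 299.6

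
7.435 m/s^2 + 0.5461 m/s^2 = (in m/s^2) 7.981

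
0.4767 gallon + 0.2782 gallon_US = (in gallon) 0.7549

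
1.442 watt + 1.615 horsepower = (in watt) 1206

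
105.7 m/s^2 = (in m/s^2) 105.7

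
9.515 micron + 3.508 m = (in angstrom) 3.508e+10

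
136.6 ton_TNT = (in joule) 5.715e+11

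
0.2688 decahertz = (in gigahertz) 2.688e-09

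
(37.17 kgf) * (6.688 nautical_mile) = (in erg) 4.515e+13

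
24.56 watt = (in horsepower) 0.03294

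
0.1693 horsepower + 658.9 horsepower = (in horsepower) 659.1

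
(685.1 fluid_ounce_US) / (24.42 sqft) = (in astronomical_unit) 5.97e-14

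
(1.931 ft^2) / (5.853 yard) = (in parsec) 1.086e-18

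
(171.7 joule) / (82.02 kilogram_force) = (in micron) 2.135e+05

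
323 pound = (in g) 1.465e+05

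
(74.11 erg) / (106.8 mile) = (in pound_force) 9.693e-12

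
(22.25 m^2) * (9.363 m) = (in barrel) 1310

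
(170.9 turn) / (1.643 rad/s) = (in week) 0.001081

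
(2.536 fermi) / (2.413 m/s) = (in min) 1.752e-17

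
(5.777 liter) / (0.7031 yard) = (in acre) 2.22e-06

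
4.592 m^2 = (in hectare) 0.0004592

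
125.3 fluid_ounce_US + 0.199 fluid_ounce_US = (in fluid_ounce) 125.5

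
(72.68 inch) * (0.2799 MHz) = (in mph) 1.156e+06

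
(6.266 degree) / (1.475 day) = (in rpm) 8.195e-06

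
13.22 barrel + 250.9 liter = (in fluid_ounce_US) 7.955e+04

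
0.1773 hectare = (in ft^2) 1.908e+04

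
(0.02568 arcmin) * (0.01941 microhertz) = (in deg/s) 8.307e-12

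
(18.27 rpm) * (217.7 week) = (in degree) 1.443e+10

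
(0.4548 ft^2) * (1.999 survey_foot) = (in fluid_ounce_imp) 906.1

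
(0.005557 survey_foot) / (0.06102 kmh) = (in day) 1.157e-06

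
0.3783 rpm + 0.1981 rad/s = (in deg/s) 13.62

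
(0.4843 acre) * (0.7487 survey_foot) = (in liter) 4.473e+05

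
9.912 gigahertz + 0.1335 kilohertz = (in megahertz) 9912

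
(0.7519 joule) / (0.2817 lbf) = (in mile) 0.0003729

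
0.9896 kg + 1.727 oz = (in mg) 1.039e+06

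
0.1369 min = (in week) 1.358e-05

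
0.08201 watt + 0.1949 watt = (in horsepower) 0.0003713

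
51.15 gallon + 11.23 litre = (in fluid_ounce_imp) 7210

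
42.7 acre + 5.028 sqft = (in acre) 42.7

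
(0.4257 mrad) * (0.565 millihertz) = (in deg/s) 1.378e-05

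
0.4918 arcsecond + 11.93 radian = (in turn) 1.899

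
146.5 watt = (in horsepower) 0.1965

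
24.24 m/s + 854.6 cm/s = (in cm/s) 3279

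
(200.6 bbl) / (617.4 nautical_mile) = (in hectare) 2.789e-09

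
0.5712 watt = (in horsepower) 0.000766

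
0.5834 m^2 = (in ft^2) 6.28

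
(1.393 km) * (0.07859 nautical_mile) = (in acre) 50.1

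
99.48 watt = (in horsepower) 0.1334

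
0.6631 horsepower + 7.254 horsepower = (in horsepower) 7.917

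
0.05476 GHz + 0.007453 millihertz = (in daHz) 5.476e+06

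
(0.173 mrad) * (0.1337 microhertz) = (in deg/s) 1.325e-09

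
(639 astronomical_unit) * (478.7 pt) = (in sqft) 1.738e+14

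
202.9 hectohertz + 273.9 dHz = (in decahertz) 2032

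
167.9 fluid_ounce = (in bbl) 0.03123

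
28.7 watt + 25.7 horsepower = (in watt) 1.919e+04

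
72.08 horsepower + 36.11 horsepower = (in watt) 8.068e+04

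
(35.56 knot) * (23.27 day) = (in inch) 1.448e+09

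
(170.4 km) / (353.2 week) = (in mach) 2.343e-06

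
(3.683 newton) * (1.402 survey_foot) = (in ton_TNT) 3.762e-10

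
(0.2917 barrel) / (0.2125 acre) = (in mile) 3.351e-08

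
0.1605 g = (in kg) 0.0001605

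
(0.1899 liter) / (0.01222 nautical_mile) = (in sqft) 9.032e-05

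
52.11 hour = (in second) 1.876e+05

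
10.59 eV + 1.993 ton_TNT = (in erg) 8.339e+16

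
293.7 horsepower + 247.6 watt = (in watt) 2.193e+05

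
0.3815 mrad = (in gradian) 0.02429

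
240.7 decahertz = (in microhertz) 2.407e+09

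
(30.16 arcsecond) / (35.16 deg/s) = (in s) 0.0002383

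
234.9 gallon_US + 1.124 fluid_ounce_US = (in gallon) 234.9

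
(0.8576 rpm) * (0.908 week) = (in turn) 7849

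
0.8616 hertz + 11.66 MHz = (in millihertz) 1.166e+10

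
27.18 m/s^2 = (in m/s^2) 27.18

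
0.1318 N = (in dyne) 1.318e+04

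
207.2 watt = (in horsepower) 0.2779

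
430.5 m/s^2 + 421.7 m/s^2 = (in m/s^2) 852.2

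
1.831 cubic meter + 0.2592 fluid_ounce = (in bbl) 11.52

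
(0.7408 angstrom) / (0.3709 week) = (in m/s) 3.302e-16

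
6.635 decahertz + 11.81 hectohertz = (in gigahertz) 1.247e-06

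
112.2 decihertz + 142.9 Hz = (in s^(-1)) 154.1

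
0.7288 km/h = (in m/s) 0.2024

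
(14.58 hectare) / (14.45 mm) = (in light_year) 1.067e-09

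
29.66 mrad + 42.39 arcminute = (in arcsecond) 8661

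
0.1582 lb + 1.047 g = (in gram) 72.81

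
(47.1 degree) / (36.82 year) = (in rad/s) 7.08e-10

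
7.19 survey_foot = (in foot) 7.19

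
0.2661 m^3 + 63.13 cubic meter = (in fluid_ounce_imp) 2.231e+06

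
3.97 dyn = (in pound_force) 8.925e-06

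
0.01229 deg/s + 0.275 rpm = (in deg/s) 1.662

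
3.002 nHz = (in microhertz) 0.003002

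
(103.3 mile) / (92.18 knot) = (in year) 0.0001112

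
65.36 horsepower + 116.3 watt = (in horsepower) 65.52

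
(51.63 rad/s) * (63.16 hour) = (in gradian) 7.474e+08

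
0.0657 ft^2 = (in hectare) 6.104e-07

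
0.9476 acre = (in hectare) 0.3835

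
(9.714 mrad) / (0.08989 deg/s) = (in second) 6.192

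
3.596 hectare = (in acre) 8.886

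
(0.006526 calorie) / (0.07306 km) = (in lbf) 8.402e-05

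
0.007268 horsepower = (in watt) 5.42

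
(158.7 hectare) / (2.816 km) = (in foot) 1849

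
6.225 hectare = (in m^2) 6.225e+04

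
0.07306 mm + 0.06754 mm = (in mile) 8.736e-08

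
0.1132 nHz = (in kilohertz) 1.132e-13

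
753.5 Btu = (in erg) 7.95e+12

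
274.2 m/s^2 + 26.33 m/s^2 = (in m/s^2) 300.5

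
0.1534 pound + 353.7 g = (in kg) 0.4233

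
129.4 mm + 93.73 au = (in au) 93.73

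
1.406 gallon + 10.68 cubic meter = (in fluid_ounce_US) 3.613e+05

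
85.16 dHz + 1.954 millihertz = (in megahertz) 8.518e-06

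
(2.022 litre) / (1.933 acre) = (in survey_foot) 8.48e-07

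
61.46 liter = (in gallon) 16.24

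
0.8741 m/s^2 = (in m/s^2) 0.8741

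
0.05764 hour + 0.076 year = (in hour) 665.8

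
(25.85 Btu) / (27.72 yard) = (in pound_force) 241.9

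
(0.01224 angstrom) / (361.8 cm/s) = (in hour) 9.397e-17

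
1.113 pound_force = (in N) 4.951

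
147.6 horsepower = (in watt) 1.101e+05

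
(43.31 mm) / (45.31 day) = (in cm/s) 1.106e-06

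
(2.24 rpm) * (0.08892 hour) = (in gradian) 4780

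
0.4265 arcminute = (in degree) 0.007108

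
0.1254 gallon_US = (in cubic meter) 0.0004747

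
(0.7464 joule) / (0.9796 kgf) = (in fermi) 7.77e+13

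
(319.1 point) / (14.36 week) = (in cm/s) 1.296e-06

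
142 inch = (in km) 0.003607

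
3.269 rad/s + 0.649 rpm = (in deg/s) 191.2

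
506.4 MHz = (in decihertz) 5.064e+09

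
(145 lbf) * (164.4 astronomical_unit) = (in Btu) 1.504e+13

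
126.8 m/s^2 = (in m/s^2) 126.8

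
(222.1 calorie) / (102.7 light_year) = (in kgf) 9.753e-17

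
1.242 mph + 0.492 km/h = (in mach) 0.002032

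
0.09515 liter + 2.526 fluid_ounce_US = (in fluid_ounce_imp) 5.978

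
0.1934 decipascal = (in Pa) 0.01934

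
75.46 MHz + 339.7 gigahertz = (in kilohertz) 3.398e+08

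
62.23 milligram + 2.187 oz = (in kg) 0.06206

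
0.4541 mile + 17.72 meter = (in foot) 2456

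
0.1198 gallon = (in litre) 0.4535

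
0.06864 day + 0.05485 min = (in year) 0.0001882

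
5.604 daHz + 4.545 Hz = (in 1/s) 60.59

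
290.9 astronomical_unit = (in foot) 1.428e+14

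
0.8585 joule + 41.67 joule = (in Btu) 0.04031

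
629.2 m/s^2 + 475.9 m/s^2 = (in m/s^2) 1105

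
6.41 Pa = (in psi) 0.0009297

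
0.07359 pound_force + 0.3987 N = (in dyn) 7.26e+04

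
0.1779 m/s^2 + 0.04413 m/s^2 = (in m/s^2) 0.222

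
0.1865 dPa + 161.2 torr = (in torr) 161.2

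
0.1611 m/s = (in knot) 0.3132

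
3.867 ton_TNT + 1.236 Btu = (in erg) 1.618e+17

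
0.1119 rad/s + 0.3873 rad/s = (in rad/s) 0.4992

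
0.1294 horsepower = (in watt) 96.49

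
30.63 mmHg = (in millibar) 40.84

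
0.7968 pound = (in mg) 3.614e+05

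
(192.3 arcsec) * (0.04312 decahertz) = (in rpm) 0.003839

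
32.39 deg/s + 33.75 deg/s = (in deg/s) 66.14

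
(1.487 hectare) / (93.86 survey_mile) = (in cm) 9.844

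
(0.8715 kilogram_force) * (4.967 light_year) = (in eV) 2.507e+36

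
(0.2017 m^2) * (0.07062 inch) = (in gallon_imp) 0.07958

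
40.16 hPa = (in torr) 30.12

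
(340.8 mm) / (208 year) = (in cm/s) 5.196e-09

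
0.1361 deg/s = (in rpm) 0.02268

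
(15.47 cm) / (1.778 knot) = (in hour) 4.698e-05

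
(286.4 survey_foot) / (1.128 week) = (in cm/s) 0.0128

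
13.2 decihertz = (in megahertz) 1.32e-06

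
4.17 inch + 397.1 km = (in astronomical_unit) 2.654e-06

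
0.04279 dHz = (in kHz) 4.279e-06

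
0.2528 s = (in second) 0.2528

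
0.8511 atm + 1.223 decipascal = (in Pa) 8.624e+04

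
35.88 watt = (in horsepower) 0.04812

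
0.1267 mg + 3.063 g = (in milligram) 3063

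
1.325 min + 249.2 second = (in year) 1.042e-05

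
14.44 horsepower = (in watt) 1.077e+04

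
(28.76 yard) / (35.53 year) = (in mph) 5.25e-08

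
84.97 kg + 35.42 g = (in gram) 8.501e+04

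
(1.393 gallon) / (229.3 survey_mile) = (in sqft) 1.538e-07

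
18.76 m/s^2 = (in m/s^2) 18.76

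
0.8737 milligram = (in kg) 8.737e-07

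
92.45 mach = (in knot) 6.119e+04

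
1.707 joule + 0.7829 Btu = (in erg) 8.277e+09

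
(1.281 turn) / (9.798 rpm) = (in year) 2.487e-07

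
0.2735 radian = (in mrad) 273.5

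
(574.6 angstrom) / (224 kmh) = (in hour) 2.565e-13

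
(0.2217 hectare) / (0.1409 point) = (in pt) 1.264e+11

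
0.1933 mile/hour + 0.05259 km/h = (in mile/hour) 0.226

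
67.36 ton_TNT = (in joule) 2.818e+11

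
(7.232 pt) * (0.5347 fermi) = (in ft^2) 1.468e-17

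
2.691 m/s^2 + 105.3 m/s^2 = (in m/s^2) 108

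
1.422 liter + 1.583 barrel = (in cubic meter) 0.2531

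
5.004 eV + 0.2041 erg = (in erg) 0.2041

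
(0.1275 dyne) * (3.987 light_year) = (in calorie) 1.149e+10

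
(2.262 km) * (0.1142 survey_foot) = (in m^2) 78.74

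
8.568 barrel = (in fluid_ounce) 4.606e+04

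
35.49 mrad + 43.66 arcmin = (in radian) 0.04819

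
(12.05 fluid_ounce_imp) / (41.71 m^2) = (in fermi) 8.209e+09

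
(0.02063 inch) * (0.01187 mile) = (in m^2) 0.01001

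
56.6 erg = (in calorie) 1.353e-06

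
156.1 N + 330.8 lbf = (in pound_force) 365.9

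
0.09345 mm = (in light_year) 9.878e-21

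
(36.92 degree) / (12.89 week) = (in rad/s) 8.266e-08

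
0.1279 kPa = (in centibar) 0.1279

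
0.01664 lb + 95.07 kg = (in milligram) 9.508e+07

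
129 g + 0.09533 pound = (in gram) 172.2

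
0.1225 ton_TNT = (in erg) 5.125e+15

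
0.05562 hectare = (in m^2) 556.2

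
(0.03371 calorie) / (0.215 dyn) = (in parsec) 2.126e-12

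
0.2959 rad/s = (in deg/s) 16.95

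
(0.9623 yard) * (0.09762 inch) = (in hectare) 2.182e-07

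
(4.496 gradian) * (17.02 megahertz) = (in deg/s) 6.887e+07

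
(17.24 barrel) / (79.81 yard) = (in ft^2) 0.4043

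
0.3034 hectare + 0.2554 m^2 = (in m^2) 3034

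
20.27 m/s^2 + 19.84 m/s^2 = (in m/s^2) 40.11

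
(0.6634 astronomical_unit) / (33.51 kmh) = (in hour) 2.962e+06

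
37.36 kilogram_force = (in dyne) 3.664e+07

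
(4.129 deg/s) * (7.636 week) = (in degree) 1.907e+07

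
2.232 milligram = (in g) 0.002232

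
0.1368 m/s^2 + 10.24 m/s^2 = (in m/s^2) 10.38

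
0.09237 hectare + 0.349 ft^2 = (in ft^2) 9943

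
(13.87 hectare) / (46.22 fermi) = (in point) 8.506e+21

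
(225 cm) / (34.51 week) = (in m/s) 1.078e-07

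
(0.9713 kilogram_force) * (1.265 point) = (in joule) 0.004251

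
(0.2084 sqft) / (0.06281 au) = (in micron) 2.061e-06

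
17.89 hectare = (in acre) 44.21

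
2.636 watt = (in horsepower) 0.003535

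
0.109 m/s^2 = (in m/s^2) 0.109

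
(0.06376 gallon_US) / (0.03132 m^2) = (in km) 7.706e-06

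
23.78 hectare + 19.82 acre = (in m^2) 3.18e+05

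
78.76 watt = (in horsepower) 0.1056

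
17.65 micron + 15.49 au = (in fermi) 2.317e+27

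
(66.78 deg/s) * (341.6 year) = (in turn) 1.998e+09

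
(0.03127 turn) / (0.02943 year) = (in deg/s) 1.213e-05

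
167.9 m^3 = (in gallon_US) 4.435e+04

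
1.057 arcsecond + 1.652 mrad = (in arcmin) 5.697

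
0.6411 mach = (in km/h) 785.9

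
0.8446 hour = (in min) 50.68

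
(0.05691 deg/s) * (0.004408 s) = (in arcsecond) 0.9031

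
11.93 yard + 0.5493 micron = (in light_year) 1.153e-15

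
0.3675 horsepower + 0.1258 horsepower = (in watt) 367.9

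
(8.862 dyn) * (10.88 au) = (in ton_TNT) 0.03447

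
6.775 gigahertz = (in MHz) 6775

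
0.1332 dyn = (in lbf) 2.994e-07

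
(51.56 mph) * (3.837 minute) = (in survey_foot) 1.741e+04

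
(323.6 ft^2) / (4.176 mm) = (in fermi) 7.199e+18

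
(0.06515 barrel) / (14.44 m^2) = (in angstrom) 7.173e+06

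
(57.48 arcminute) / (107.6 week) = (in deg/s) 1.472e-08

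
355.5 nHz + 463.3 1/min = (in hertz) 7.722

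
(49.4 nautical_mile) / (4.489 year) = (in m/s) 0.0006463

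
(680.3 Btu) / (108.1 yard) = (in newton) 7261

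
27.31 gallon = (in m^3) 0.1034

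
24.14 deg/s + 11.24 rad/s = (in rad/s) 11.66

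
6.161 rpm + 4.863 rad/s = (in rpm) 52.6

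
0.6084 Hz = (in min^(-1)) 36.5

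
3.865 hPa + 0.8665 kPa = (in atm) 0.01237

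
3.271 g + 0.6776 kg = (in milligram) 6.809e+05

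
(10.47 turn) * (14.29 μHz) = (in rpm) 0.008977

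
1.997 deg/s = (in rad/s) 0.03485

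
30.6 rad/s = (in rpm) 292.2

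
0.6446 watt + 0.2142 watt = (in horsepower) 0.001152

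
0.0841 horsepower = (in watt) 62.71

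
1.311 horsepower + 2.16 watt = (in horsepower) 1.314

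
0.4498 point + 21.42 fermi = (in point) 0.4498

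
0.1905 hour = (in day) 0.007938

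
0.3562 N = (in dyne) 3.562e+04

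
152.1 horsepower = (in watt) 1.134e+05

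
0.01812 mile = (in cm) 2916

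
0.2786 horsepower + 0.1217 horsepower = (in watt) 298.5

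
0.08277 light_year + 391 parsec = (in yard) 1.32e+19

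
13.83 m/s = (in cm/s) 1383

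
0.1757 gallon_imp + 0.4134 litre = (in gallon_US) 0.3202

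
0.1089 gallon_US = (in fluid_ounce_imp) 14.51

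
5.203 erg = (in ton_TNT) 1.244e-16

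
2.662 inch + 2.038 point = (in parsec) 2.215e-18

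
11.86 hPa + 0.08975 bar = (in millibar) 101.6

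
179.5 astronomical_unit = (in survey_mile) 1.669e+10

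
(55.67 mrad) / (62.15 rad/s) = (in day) 1.037e-08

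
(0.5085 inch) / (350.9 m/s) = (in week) 6.086e-11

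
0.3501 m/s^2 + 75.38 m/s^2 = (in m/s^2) 75.73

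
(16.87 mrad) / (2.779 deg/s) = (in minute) 0.005797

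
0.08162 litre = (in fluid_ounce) 2.76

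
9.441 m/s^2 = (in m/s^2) 9.441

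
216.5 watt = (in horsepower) 0.2903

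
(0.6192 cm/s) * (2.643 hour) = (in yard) 64.43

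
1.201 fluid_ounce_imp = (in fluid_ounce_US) 1.154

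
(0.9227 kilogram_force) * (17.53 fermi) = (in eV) 9.9e+05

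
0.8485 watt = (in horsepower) 0.001138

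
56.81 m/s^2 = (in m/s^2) 56.81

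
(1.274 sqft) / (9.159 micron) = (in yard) 1.413e+04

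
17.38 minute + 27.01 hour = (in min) 1638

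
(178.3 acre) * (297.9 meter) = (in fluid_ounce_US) 7.268e+12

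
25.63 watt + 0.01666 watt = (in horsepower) 0.03439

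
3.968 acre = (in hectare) 1.606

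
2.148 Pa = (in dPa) 21.48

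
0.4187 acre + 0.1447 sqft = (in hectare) 0.1694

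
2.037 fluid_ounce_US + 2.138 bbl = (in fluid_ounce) 1.15e+04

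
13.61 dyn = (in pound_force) 3.06e-05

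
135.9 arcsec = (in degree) 0.03775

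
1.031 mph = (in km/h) 1.659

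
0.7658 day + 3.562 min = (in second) 6.638e+04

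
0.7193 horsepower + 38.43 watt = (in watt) 574.8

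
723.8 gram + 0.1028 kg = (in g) 826.6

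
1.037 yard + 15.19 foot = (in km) 0.005578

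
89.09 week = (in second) 5.388e+07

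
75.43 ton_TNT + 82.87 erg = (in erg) 3.156e+18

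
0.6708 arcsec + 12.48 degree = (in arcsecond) 4.493e+04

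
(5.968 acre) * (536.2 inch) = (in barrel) 2.069e+06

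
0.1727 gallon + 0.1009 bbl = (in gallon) 4.41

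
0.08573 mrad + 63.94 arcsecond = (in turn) 6.298e-05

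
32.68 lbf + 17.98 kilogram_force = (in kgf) 32.8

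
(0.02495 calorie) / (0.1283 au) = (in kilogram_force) 5.546e-13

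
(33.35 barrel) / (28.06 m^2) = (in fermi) 1.89e+14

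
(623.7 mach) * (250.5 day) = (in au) 30.72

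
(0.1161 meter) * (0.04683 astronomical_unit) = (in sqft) 8.755e+09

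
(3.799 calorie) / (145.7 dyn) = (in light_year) 1.153e-12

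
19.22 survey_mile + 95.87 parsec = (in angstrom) 2.958e+28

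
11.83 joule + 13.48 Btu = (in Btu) 13.49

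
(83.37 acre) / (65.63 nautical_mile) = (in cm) 277.6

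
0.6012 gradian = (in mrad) 9.444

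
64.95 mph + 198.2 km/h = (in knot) 163.5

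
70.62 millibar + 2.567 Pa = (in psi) 1.025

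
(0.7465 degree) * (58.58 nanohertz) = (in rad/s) 7.632e-10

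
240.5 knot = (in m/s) 123.7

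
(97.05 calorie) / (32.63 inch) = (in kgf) 49.96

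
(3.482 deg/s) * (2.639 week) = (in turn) 1.544e+04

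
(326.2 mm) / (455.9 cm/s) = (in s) 0.07155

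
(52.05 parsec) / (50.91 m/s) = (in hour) 8.763e+12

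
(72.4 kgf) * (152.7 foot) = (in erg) 3.305e+11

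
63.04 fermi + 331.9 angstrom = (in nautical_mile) 1.792e-11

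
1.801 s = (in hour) 0.0005003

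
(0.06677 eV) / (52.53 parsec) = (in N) 6.6e-39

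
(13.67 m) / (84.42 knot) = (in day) 3.643e-06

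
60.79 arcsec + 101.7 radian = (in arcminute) 3.496e+05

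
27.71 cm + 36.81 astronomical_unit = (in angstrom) 5.507e+22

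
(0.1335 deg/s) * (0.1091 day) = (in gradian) 1398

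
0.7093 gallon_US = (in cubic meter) 0.002685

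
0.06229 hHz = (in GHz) 6.229e-09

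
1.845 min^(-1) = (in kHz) 3.075e-05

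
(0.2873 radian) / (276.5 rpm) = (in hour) 2.756e-06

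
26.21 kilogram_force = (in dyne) 2.57e+07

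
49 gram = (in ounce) 1.728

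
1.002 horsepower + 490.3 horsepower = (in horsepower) 491.3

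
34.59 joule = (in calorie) 8.267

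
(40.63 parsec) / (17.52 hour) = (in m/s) 1.988e+13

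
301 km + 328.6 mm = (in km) 301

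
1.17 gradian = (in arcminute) 63.18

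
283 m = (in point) 8.022e+05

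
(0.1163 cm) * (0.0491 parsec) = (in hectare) 1.762e+08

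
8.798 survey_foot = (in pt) 7601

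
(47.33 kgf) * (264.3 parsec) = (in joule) 3.785e+21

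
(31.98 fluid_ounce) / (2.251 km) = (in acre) 1.038e-10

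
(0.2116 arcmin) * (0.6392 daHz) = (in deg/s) 0.02254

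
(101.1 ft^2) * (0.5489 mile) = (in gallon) 2.192e+06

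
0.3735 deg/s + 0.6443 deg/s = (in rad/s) 0.01776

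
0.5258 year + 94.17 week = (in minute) 1.226e+06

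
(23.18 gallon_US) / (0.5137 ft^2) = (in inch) 72.39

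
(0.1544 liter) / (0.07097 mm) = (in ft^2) 23.42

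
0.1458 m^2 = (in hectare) 1.458e-05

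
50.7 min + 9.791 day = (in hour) 235.8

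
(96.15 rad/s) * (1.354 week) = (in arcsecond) 1.624e+13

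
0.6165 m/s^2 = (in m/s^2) 0.6165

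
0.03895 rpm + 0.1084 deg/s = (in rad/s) 0.005971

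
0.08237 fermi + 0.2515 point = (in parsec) 2.875e-21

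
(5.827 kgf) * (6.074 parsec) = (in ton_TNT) 2.56e+09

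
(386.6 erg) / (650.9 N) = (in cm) 5.939e-06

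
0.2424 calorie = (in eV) 6.33e+18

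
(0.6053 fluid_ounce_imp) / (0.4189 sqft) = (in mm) 0.4419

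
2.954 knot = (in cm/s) 152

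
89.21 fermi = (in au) 5.963e-25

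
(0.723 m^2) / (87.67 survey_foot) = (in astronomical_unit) 1.809e-13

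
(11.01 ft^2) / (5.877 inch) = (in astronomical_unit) 4.58e-11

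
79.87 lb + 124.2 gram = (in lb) 80.14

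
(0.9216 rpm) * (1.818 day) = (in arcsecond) 3.127e+09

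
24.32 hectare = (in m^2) 2.432e+05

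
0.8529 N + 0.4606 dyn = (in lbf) 0.1917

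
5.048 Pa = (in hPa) 0.05048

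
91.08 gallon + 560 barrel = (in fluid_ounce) 3.022e+06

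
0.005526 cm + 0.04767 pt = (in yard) 7.882e-05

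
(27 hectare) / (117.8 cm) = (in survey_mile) 142.4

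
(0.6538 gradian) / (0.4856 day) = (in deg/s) 1.402e-05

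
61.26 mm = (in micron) 6.126e+04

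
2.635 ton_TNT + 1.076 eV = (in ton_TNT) 2.635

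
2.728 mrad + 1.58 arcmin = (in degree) 0.1826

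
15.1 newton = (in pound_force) 3.395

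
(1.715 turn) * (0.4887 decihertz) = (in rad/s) 0.5266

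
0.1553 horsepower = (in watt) 115.8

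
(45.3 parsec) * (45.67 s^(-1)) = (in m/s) 6.384e+19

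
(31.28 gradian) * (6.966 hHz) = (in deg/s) 1.961e+04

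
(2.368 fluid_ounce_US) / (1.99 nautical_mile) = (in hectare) 1.9e-12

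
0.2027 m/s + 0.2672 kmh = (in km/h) 0.9969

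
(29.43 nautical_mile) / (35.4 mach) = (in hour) 0.001256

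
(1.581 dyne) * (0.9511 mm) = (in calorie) 3.594e-09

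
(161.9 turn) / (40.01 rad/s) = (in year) 8.062e-07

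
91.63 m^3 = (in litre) 9.163e+04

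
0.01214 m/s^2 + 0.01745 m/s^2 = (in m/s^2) 0.02959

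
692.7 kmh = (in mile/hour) 430.4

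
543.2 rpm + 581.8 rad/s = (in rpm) 6099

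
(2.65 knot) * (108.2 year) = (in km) 4.652e+06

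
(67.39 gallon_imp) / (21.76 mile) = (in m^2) 8.748e-06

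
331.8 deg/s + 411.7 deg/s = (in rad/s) 12.98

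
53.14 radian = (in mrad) 5.314e+04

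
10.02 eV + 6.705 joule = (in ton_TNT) 1.603e-09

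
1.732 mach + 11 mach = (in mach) 12.73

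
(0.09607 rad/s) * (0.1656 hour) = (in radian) 57.27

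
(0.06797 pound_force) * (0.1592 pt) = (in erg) 169.8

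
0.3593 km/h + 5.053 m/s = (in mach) 0.01513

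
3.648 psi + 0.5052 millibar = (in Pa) 2.52e+04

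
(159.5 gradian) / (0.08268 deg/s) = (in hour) 0.4823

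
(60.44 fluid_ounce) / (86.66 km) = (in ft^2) 2.22e-07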